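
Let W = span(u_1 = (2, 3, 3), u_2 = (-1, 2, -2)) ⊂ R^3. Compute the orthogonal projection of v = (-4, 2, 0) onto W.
proj_W(v) = (-88/97, 169/97, -175/97)

Set up U = [u_1 | ... | u_2] ∈ R^(3×2). The projector onto W = col(U) is P = U (U^T U)^(-1) U^T.
Compute U^T U =
  [22, -2]
  [-2, 9],
and U^T v = (-2, 8).
Solve U^T U · c = U^T v for the coefficients: c = (-1/97, 86/97). The projection is proj_W(v) = U c.
Check: (v - proj_W(v)) · u_1 = 0  (should be 0).
Check: (v - proj_W(v)) · u_2 = 0  (should be 0).
Result: proj_W(v) = (-88/97, 169/97, -175/97).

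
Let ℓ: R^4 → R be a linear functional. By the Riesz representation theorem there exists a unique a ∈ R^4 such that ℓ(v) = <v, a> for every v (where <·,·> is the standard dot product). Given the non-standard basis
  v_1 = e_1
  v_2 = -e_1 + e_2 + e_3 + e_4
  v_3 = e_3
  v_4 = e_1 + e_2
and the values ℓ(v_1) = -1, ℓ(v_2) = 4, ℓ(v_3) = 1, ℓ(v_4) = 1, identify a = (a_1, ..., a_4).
a = (-1, 2, 1, 0)

Write a = (a_1, ..., a_4) in the standard basis. For each basis vector v_i, ℓ(v_i) = <v_i, a> is a linear equation in the a_j's. Collect the n equations into a matrix system V a = ℓ, where row i of V is v_i (expressed in the standard basis). Since V is invertible (lower-triangular with 1s on the diagonal, up to permutation), solve by back-substitution:
  V =
[[1, 0, 0, 0],
 [-1, 1, 1, 1],
 [0, 0, 1, 0],
 [1, 1, 0, 0]]
  V a = (-1, 4, 1, 1)
Solving gives a = (-1, 2, 1, 0).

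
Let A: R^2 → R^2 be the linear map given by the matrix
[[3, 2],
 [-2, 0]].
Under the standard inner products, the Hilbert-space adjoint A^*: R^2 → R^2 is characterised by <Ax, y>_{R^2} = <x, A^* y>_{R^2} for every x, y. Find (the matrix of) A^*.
A^* = A^T =
[[3, -2],
 [2, 0]]

For real matrices with standard dot products, the defining identity <Ax, y> = <x, A^* y> gives (Ax)^T y = x^T (A^*) y, i.e. x^T A^T y = x^T (A^*) y. Since this holds for all x, y, we must have A^* = A^T. Therefore
A^* =
[[3, -2],
 [2, 0]].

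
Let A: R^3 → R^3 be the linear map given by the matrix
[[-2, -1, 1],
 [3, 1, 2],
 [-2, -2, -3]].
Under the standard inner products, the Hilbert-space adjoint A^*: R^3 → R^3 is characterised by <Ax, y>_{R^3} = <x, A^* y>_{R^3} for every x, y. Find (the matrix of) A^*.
A^* = A^T =
[[-2, 3, -2],
 [-1, 1, -2],
 [1, 2, -3]]

For real matrices with standard dot products, the defining identity <Ax, y> = <x, A^* y> gives (Ax)^T y = x^T (A^*) y, i.e. x^T A^T y = x^T (A^*) y. Since this holds for all x, y, we must have A^* = A^T. Therefore
A^* =
[[-2, 3, -2],
 [-1, 1, -2],
 [1, 2, -3]].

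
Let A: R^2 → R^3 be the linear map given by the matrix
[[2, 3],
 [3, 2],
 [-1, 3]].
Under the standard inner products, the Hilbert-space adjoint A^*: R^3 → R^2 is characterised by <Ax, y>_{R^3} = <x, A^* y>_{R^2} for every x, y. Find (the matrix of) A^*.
A^* = A^T =
[[2, 3, -1],
 [3, 2, 3]]

For real matrices with standard dot products, the defining identity <Ax, y> = <x, A^* y> gives (Ax)^T y = x^T (A^*) y, i.e. x^T A^T y = x^T (A^*) y. Since this holds for all x, y, we must have A^* = A^T. Therefore
A^* =
[[2, 3, -1],
 [3, 2, 3]].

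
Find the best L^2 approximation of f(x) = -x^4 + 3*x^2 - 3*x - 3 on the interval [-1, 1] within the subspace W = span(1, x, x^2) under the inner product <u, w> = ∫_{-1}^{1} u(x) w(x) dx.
g(x) = 15*x^2/7 - 3*x - 102/35

The best approximation g ∈ W is the orthogonal projection of f onto W. Writing g = a_0 + a_1 x + a_2 x^2, the coefficients solve the normal equations G · a = b where
  G_{ij} = <φ_i, φ_j> and b_i = <f, φ_i>, with φ_0 = 1, φ_1 = x, φ_2 = x^2.
G =
  [2, 0, 2/3]
  [0, 2/3, 0]
  [2/3, 0, 2/5],
b = (-22/5, -2, -38/35).
Solving gives a_0 = -102/35, a_1 = -3, a_2 = 15/7, so
  g(x) = 15*x^2/7 - 3*x - 102/35.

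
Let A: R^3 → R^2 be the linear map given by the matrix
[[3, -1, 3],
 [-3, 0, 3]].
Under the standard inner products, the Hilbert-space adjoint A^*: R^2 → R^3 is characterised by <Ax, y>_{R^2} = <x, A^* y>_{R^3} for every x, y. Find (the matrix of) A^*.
A^* = A^T =
[[3, -3],
 [-1, 0],
 [3, 3]]

For real matrices with standard dot products, the defining identity <Ax, y> = <x, A^* y> gives (Ax)^T y = x^T (A^*) y, i.e. x^T A^T y = x^T (A^*) y. Since this holds for all x, y, we must have A^* = A^T. Therefore
A^* =
[[3, -3],
 [-1, 0],
 [3, 3]].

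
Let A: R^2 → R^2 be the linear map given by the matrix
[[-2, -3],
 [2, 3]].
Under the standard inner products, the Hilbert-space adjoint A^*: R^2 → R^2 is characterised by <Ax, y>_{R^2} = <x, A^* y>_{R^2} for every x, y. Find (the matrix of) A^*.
A^* = A^T =
[[-2, 2],
 [-3, 3]]

For real matrices with standard dot products, the defining identity <Ax, y> = <x, A^* y> gives (Ax)^T y = x^T (A^*) y, i.e. x^T A^T y = x^T (A^*) y. Since this holds for all x, y, we must have A^* = A^T. Therefore
A^* =
[[-2, 2],
 [-3, 3]].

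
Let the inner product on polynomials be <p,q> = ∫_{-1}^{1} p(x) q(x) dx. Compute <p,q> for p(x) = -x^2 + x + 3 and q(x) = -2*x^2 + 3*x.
<p,q> = -6/5

Expand the product: p(x)·q(x) = 2*x^4 - 5*x^3 - 3*x^2 + 9*x.
∫_{-1}^{1} of each monomial x^k gives [2/(k+1) if k even, 0 if k odd]. Integrating term-by-term (or equivalently evaluating the antiderivative F(x) = 2*x^5/5 - 5*x^4/4 - x^3 + 9*x^2/2 at the endpoints):
  F(1) − F(−1) = 53/20 − (77/20) = -6/5.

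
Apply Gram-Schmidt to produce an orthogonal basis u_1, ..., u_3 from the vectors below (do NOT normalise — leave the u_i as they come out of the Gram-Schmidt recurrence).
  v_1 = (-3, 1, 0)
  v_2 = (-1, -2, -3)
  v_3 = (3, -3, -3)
Orthogonal basis:
  u_1 = (-3, 1, 0)
  u_2 = (-7/10, -21/10, -3)
  u_3 = (9/139, 27/139, -21/139)

Apply the Gram-Schmidt recurrence
  u_1 = v_1
  u_i = v_i − Σ_{j<i} ((v_i · u_j) / (u_j · u_j)) · u_j.

Step by step this gives:
  u_1 = (-3, 1, 0)
  u_2 = (-7/10, -21/10, -3)
  u_3 = (9/139, 27/139, -21/139)

Orthogonality check:
  u_2 · u_1 = 0 (should be 0)
  u_3 · u_1 = 0 (should be 0)
  u_3 · u_2 = 0 (should be 0)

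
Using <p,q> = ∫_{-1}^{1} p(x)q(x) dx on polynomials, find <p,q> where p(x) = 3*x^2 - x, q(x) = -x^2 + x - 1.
<p,q> = -58/15

Expand the product: p(x)·q(x) = -3*x^4 + 4*x^3 - 4*x^2 + x.
∫_{-1}^{1} of each monomial x^k gives [2/(k+1) if k even, 0 if k odd]. Integrating term-by-term (or equivalently evaluating the antiderivative F(x) = -3*x^5/5 + x^4 - 4*x^3/3 + x^2/2 at the endpoints):
  F(1) − F(−1) = -13/30 − (103/30) = -58/15.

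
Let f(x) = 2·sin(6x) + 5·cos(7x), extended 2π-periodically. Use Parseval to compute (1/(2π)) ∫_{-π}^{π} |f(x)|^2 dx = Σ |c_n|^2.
Σ |c_n|^2 = 29/2

Expand |f|^2 and use orthogonality of {sin(nx), cos(mx)} on [-π, π]:
  ∫_{-π}^{π} sin(nx)^2 dx = π, ∫ cos(mx)^2 dx = π, and cross terms integrate to 0.
So ∫_{-π}^{π} f(x)^2 dx = 2^2 · π + 5^2 · π = (4 + 25)π.
Divide by 2π: (4 + 25)/2 = 29/2.
By Parseval, this equals Σ |c_n|^2.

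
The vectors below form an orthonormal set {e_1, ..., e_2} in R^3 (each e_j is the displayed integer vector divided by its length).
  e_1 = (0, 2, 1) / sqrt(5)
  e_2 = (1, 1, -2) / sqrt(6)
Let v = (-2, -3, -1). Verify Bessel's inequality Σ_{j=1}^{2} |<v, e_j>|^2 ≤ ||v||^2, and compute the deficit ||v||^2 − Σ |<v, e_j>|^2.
Σ |<v, e_j>|^2 = 113/10; ||v||^2 = 14; deficit = 27/10

Write each e_j = u_j / sqrt(<u_j, u_j>) where u_j is the displayed integer vector. Then <v, e_j> = <v, u_j> / sqrt(<u_j, u_j>), so |<v, e_j>|^2 = <v, u_j>^2 / <u_j, u_j>.
Coefficients: <v, e_1> = -7/sqrt(5), <v, e_2> = -3/sqrt(6).
Square and sum: Σ |<v, e_j>|^2 = 113/10.
Compute ||v||^2 = v·v = 14.
Deficit = 14 − 113/10 = 27/10 ≥ 0, confirming Bessel's inequality. (The deficit equals ||v − Σ <v,e_j> e_j||^2, the squared distance from v to span{e_j}.)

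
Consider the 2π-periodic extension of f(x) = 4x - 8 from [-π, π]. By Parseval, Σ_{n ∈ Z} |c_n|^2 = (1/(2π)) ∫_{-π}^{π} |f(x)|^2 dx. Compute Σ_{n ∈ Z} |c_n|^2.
Σ |c_n|^2 = 16π^2/3 + 64

Expand and integrate term by term over [-π, π]:
  ∫ (4x)^2 dx = 16·(2π^3/3); ∫ 2·4·(-8)·x dx = 0 (odd integrand); ∫ (-8)^2 dx = 64·2π.
So (1/(2π)) ∫_{-π}^{π} (4x - 8)^2 dx = 16π^2/3 + 64 = 16π^2/3 + 64.
Parseval ⇒ Σ |c_n|^2 = 16π^2/3 + 64.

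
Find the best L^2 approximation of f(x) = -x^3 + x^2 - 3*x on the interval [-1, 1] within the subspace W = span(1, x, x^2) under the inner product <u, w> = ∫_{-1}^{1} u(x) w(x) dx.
g(x) = x^2 - 18*x/5

The best approximation g ∈ W is the orthogonal projection of f onto W. Writing g = a_0 + a_1 x + a_2 x^2, the coefficients solve the normal equations G · a = b where
  G_{ij} = <φ_i, φ_j> and b_i = <f, φ_i>, with φ_0 = 1, φ_1 = x, φ_2 = x^2.
G =
  [2, 0, 2/3]
  [0, 2/3, 0]
  [2/3, 0, 2/5],
b = (2/3, -12/5, 2/5).
Solving gives a_0 = 0, a_1 = -18/5, a_2 = 1, so
  g(x) = x^2 - 18*x/5.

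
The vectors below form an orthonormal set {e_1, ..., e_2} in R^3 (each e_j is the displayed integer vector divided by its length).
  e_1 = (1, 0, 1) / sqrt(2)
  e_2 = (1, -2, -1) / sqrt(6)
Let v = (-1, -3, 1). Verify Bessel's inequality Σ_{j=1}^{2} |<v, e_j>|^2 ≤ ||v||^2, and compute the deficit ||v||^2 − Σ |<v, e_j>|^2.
Σ |<v, e_j>|^2 = 8/3; ||v||^2 = 11; deficit = 25/3

Write each e_j = u_j / sqrt(<u_j, u_j>) where u_j is the displayed integer vector. Then <v, e_j> = <v, u_j> / sqrt(<u_j, u_j>), so |<v, e_j>|^2 = <v, u_j>^2 / <u_j, u_j>.
Coefficients: <v, e_1> = 0/sqrt(2), <v, e_2> = 4/sqrt(6).
Square and sum: Σ |<v, e_j>|^2 = 8/3.
Compute ||v||^2 = v·v = 11.
Deficit = 11 − 8/3 = 25/3 ≥ 0, confirming Bessel's inequality. (The deficit equals ||v − Σ <v,e_j> e_j||^2, the squared distance from v to span{e_j}.)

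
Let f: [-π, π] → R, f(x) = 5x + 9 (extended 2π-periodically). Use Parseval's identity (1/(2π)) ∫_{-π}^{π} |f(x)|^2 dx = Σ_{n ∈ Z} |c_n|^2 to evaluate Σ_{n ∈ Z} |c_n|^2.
Σ |c_n|^2 = 25π^2/3 + 81

Expand and integrate term by term over [-π, π]:
  ∫ (5x)^2 dx = 25·(2π^3/3); ∫ 2·5·(9)·x dx = 0 (odd integrand); ∫ 9^2 dx = 81·2π.
So (1/(2π)) ∫_{-π}^{π} (5x + 9)^2 dx = 25π^2/3 + 81 = 25π^2/3 + 81.
Parseval ⇒ Σ |c_n|^2 = 25π^2/3 + 81.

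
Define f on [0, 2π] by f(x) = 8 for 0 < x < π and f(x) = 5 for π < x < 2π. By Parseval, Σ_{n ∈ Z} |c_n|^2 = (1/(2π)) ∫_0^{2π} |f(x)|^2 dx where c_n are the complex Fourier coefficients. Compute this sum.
Σ |c_n|^2 = 89/2

Parseval equates the L^2 energy of f (normalised by 1/(2π)) with the ℓ^2 sum of its Fourier coefficients: (1/(2π)) ∫_0^{2π} |f|^2 = Σ |c_n|^2.
Compute the left side: (1/(2π)) [∫_0^π 8^2 dx + ∫_π^{2π} 5^2 dx] = (1/(2π)) · (64π + 25π) = (64 + 25)/2 = 89/2.
So Σ_{n ∈ Z} |c_n|^2 = 89/2.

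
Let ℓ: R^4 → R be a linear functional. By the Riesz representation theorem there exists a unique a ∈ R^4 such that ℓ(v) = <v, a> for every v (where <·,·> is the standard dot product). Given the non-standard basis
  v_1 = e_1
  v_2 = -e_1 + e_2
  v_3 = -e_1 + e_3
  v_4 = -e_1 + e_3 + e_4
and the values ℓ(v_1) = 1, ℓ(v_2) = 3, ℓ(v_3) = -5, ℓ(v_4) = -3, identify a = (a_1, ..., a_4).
a = (1, 4, -4, 2)

Write a = (a_1, ..., a_4) in the standard basis. For each basis vector v_i, ℓ(v_i) = <v_i, a> is a linear equation in the a_j's. Collect the n equations into a matrix system V a = ℓ, where row i of V is v_i (expressed in the standard basis). Since V is invertible (lower-triangular with 1s on the diagonal, up to permutation), solve by back-substitution:
  V =
[[1, 0, 0, 0],
 [-1, 1, 0, 0],
 [-1, 0, 1, 0],
 [-1, 0, 1, 1]]
  V a = (1, 3, -5, -3)
Solving gives a = (1, 4, -4, 2).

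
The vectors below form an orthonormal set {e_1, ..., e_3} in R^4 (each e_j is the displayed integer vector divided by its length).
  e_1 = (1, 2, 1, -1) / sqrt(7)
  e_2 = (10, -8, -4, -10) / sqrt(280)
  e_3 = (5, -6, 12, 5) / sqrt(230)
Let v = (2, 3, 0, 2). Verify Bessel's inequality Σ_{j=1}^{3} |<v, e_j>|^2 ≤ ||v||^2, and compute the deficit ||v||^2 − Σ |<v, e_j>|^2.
Σ |<v, e_j>|^2 = 166/23; ||v||^2 = 17; deficit = 225/23

Write each e_j = u_j / sqrt(<u_j, u_j>) where u_j is the displayed integer vector. Then <v, e_j> = <v, u_j> / sqrt(<u_j, u_j>), so |<v, e_j>|^2 = <v, u_j>^2 / <u_j, u_j>.
Coefficients: <v, e_1> = 6/sqrt(7), <v, e_2> = -24/sqrt(280), <v, e_3> = 2/sqrt(230).
Square and sum: Σ |<v, e_j>|^2 = 166/23.
Compute ||v||^2 = v·v = 17.
Deficit = 17 − 166/23 = 225/23 ≥ 0, confirming Bessel's inequality. (The deficit equals ||v − Σ <v,e_j> e_j||^2, the squared distance from v to span{e_j}.)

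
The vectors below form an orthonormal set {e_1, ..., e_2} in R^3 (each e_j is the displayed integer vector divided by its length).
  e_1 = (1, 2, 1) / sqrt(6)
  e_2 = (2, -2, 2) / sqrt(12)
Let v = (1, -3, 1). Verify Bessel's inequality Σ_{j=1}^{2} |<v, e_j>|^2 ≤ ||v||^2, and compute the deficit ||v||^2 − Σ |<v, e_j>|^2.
Σ |<v, e_j>|^2 = 11; ||v||^2 = 11; deficit = 0

Write each e_j = u_j / sqrt(<u_j, u_j>) where u_j is the displayed integer vector. Then <v, e_j> = <v, u_j> / sqrt(<u_j, u_j>), so |<v, e_j>|^2 = <v, u_j>^2 / <u_j, u_j>.
Coefficients: <v, e_1> = -4/sqrt(6), <v, e_2> = 10/sqrt(12).
Square and sum: Σ |<v, e_j>|^2 = 11.
Compute ||v||^2 = v·v = 11.
Deficit = 11 − 11 = 0 ≥ 0, confirming Bessel's inequality. (The deficit equals ||v − Σ <v,e_j> e_j||^2, the squared distance from v to span{e_j}.)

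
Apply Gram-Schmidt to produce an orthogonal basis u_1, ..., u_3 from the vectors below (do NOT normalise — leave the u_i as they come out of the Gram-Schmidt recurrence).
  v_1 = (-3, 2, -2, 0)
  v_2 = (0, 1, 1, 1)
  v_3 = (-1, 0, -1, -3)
Orthogonal basis:
  u_1 = (-3, 2, -2, 0)
  u_2 = (0, 1, 1, 1)
  u_3 = (-2/17, 38/51, 47/51, -5/3)

Apply the Gram-Schmidt recurrence
  u_1 = v_1
  u_i = v_i − Σ_{j<i} ((v_i · u_j) / (u_j · u_j)) · u_j.

Step by step this gives:
  u_1 = (-3, 2, -2, 0)
  u_2 = (0, 1, 1, 1)
  u_3 = (-2/17, 38/51, 47/51, -5/3)

Orthogonality check:
  u_2 · u_1 = 0 (should be 0)
  u_3 · u_1 = 0 (should be 0)
  u_3 · u_2 = 0 (should be 0)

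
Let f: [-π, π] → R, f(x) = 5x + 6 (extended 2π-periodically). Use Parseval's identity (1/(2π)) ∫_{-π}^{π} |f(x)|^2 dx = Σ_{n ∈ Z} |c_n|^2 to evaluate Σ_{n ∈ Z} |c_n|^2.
Σ |c_n|^2 = 25π^2/3 + 36

Expand and integrate term by term over [-π, π]:
  ∫ (5x)^2 dx = 25·(2π^3/3); ∫ 2·5·(6)·x dx = 0 (odd integrand); ∫ 6^2 dx = 36·2π.
So (1/(2π)) ∫_{-π}^{π} (5x + 6)^2 dx = 25π^2/3 + 36 = 25π^2/3 + 36.
Parseval ⇒ Σ |c_n|^2 = 25π^2/3 + 36.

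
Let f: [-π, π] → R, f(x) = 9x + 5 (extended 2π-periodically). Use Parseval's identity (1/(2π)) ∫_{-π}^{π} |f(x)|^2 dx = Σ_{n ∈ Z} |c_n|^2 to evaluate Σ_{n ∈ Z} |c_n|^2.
Σ |c_n|^2 = 27π^2 + 25

Expand and integrate term by term over [-π, π]:
  ∫ (9x)^2 dx = 81·(2π^3/3); ∫ 2·9·(5)·x dx = 0 (odd integrand); ∫ 5^2 dx = 25·2π.
So (1/(2π)) ∫_{-π}^{π} (9x + 5)^2 dx = 81π^2/3 + 25 = 27π^2 + 25.
Parseval ⇒ Σ |c_n|^2 = 27π^2 + 25.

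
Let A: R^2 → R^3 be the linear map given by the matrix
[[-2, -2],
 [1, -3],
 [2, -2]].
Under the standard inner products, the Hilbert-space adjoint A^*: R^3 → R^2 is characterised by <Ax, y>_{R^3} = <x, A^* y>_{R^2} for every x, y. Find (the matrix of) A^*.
A^* = A^T =
[[-2, 1, 2],
 [-2, -3, -2]]

For real matrices with standard dot products, the defining identity <Ax, y> = <x, A^* y> gives (Ax)^T y = x^T (A^*) y, i.e. x^T A^T y = x^T (A^*) y. Since this holds for all x, y, we must have A^* = A^T. Therefore
A^* =
[[-2, 1, 2],
 [-2, -3, -2]].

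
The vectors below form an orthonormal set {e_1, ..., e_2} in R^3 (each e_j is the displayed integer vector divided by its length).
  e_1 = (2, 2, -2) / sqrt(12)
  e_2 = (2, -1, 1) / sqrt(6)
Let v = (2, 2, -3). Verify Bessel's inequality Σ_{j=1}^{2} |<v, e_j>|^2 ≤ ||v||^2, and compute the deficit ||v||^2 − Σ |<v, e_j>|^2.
Σ |<v, e_j>|^2 = 33/2; ||v||^2 = 17; deficit = 1/2

Write each e_j = u_j / sqrt(<u_j, u_j>) where u_j is the displayed integer vector. Then <v, e_j> = <v, u_j> / sqrt(<u_j, u_j>), so |<v, e_j>|^2 = <v, u_j>^2 / <u_j, u_j>.
Coefficients: <v, e_1> = 14/sqrt(12), <v, e_2> = -1/sqrt(6).
Square and sum: Σ |<v, e_j>|^2 = 33/2.
Compute ||v||^2 = v·v = 17.
Deficit = 17 − 33/2 = 1/2 ≥ 0, confirming Bessel's inequality. (The deficit equals ||v − Σ <v,e_j> e_j||^2, the squared distance from v to span{e_j}.)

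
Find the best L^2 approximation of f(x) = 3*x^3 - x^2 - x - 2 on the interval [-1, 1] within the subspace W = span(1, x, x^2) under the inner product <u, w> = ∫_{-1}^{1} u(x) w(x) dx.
g(x) = -x^2 + 4*x/5 - 2

The best approximation g ∈ W is the orthogonal projection of f onto W. Writing g = a_0 + a_1 x + a_2 x^2, the coefficients solve the normal equations G · a = b where
  G_{ij} = <φ_i, φ_j> and b_i = <f, φ_i>, with φ_0 = 1, φ_1 = x, φ_2 = x^2.
G =
  [2, 0, 2/3]
  [0, 2/3, 0]
  [2/3, 0, 2/5],
b = (-14/3, 8/15, -26/15).
Solving gives a_0 = -2, a_1 = 4/5, a_2 = -1, so
  g(x) = -x^2 + 4*x/5 - 2.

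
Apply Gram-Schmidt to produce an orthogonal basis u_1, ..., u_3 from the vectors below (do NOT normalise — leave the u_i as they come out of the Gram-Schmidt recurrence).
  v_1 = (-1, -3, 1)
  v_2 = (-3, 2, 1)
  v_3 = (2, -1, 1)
Orthogonal basis:
  u_1 = (-1, -3, 1)
  u_2 = (-35/11, 16/11, 13/11)
  u_3 = (19/30, 19/75, 209/150)

Apply the Gram-Schmidt recurrence
  u_1 = v_1
  u_i = v_i − Σ_{j<i} ((v_i · u_j) / (u_j · u_j)) · u_j.

Step by step this gives:
  u_1 = (-1, -3, 1)
  u_2 = (-35/11, 16/11, 13/11)
  u_3 = (19/30, 19/75, 209/150)

Orthogonality check:
  u_2 · u_1 = 0 (should be 0)
  u_3 · u_1 = 0 (should be 0)
  u_3 · u_2 = 0 (should be 0)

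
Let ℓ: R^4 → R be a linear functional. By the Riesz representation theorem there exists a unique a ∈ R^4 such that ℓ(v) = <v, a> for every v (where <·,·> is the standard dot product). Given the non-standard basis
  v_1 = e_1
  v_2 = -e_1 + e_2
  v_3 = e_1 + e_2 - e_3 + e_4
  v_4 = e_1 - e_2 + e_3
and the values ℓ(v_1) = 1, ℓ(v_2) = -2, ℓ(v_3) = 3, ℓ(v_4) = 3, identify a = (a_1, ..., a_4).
a = (1, -1, 1, 4)

Write a = (a_1, ..., a_4) in the standard basis. For each basis vector v_i, ℓ(v_i) = <v_i, a> is a linear equation in the a_j's. Collect the n equations into a matrix system V a = ℓ, where row i of V is v_i (expressed in the standard basis). Since V is invertible (lower-triangular with 1s on the diagonal, up to permutation), solve by back-substitution:
  V =
[[1, 0, 0, 0],
 [-1, 1, 0, 0],
 [1, 1, -1, 1],
 [1, -1, 1, 0]]
  V a = (1, -2, 3, 3)
Solving gives a = (1, -1, 1, 4).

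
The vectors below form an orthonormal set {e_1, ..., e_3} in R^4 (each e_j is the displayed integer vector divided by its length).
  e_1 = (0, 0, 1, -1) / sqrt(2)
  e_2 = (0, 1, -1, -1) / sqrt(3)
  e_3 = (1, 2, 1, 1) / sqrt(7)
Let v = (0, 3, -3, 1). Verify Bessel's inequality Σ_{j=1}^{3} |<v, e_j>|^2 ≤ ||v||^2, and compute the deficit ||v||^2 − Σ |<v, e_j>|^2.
Σ |<v, e_j>|^2 = 391/21; ||v||^2 = 19; deficit = 8/21

Write each e_j = u_j / sqrt(<u_j, u_j>) where u_j is the displayed integer vector. Then <v, e_j> = <v, u_j> / sqrt(<u_j, u_j>), so |<v, e_j>|^2 = <v, u_j>^2 / <u_j, u_j>.
Coefficients: <v, e_1> = -4/sqrt(2), <v, e_2> = 5/sqrt(3), <v, e_3> = 4/sqrt(7).
Square and sum: Σ |<v, e_j>|^2 = 391/21.
Compute ||v||^2 = v·v = 19.
Deficit = 19 − 391/21 = 8/21 ≥ 0, confirming Bessel's inequality. (The deficit equals ||v − Σ <v,e_j> e_j||^2, the squared distance from v to span{e_j}.)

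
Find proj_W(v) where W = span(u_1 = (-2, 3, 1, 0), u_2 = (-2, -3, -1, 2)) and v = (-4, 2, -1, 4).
proj_W(v) = (-133/27, 17/18, 17/54, 58/27)

Set up U = [u_1 | ... | u_2] ∈ R^(4×2). The projector onto W = col(U) is P = U (U^T U)^(-1) U^T.
Compute U^T U =
  [14, -6]
  [-6, 18],
and U^T v = (13, 11).
Solve U^T U · c = U^T v for the coefficients: c = (25/18, 29/27). The projection is proj_W(v) = U c.
Check: (v - proj_W(v)) · u_1 = 0  (should be 0).
Check: (v - proj_W(v)) · u_2 = 0  (should be 0).
Result: proj_W(v) = (-133/27, 17/18, 17/54, 58/27).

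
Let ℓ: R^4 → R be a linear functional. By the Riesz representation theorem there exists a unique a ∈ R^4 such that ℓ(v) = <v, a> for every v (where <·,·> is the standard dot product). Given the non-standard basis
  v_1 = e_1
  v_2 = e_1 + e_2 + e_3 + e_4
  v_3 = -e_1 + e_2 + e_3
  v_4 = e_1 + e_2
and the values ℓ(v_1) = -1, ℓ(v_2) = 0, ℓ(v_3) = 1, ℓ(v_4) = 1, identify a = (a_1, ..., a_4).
a = (-1, 2, -2, 1)

Write a = (a_1, ..., a_4) in the standard basis. For each basis vector v_i, ℓ(v_i) = <v_i, a> is a linear equation in the a_j's. Collect the n equations into a matrix system V a = ℓ, where row i of V is v_i (expressed in the standard basis). Since V is invertible (lower-triangular with 1s on the diagonal, up to permutation), solve by back-substitution:
  V =
[[1, 0, 0, 0],
 [1, 1, 1, 1],
 [-1, 1, 1, 0],
 [1, 1, 0, 0]]
  V a = (-1, 0, 1, 1)
Solving gives a = (-1, 2, -2, 1).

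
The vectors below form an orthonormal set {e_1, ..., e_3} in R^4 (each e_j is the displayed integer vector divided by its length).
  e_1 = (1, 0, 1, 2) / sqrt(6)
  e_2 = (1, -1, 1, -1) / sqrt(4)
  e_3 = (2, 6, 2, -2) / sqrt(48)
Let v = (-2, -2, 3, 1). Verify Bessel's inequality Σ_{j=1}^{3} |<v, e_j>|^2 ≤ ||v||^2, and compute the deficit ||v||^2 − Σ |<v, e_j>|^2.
Σ |<v, e_j>|^2 = 11/2; ||v||^2 = 18; deficit = 25/2

Write each e_j = u_j / sqrt(<u_j, u_j>) where u_j is the displayed integer vector. Then <v, e_j> = <v, u_j> / sqrt(<u_j, u_j>), so |<v, e_j>|^2 = <v, u_j>^2 / <u_j, u_j>.
Coefficients: <v, e_1> = 3/sqrt(6), <v, e_2> = 2/sqrt(4), <v, e_3> = -12/sqrt(48).
Square and sum: Σ |<v, e_j>|^2 = 11/2.
Compute ||v||^2 = v·v = 18.
Deficit = 18 − 11/2 = 25/2 ≥ 0, confirming Bessel's inequality. (The deficit equals ||v − Σ <v,e_j> e_j||^2, the squared distance from v to span{e_j}.)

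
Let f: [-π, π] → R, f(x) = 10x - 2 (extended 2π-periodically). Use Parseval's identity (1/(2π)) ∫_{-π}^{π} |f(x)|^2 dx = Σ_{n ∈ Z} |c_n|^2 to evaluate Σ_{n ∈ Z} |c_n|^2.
Σ |c_n|^2 = 100π^2/3 + 4

Expand and integrate term by term over [-π, π]:
  ∫ (10x)^2 dx = 100·(2π^3/3); ∫ 2·10·(-2)·x dx = 0 (odd integrand); ∫ (-2)^2 dx = 4·2π.
So (1/(2π)) ∫_{-π}^{π} (10x - 2)^2 dx = 100π^2/3 + 4 = 100π^2/3 + 4.
Parseval ⇒ Σ |c_n|^2 = 100π^2/3 + 4.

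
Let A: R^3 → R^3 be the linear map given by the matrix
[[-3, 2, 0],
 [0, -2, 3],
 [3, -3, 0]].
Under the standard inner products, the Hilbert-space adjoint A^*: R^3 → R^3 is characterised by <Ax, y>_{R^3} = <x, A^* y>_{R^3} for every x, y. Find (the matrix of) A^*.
A^* = A^T =
[[-3, 0, 3],
 [2, -2, -3],
 [0, 3, 0]]

For real matrices with standard dot products, the defining identity <Ax, y> = <x, A^* y> gives (Ax)^T y = x^T (A^*) y, i.e. x^T A^T y = x^T (A^*) y. Since this holds for all x, y, we must have A^* = A^T. Therefore
A^* =
[[-3, 0, 3],
 [2, -2, -3],
 [0, 3, 0]].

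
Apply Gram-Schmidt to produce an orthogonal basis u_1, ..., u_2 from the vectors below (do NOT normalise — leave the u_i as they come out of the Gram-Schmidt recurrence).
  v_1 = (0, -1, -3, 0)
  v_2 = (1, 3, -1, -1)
Orthogonal basis:
  u_1 = (0, -1, -3, 0)
  u_2 = (1, 3, -1, -1)

Apply the Gram-Schmidt recurrence
  u_1 = v_1
  u_i = v_i − Σ_{j<i} ((v_i · u_j) / (u_j · u_j)) · u_j.

Step by step this gives:
  u_1 = (0, -1, -3, 0)
  u_2 = (1, 3, -1, -1)

Orthogonality check:
  u_2 · u_1 = 0 (should be 0)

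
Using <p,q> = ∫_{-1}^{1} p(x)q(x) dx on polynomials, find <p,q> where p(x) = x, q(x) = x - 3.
<p,q> = 2/3

Expand the product: p(x)·q(x) = x^2 - 3*x.
∫_{-1}^{1} of each monomial x^k gives [2/(k+1) if k even, 0 if k odd]. Integrating term-by-term (or equivalently evaluating the antiderivative F(x) = x^3/3 - 3*x^2/2 at the endpoints):
  F(1) − F(−1) = -7/6 − (-11/6) = 2/3.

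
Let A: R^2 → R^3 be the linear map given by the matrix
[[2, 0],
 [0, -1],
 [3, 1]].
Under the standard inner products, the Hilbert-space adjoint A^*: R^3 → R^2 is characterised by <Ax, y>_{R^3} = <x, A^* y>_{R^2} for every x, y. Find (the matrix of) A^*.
A^* = A^T =
[[2, 0, 3],
 [0, -1, 1]]

For real matrices with standard dot products, the defining identity <Ax, y> = <x, A^* y> gives (Ax)^T y = x^T (A^*) y, i.e. x^T A^T y = x^T (A^*) y. Since this holds for all x, y, we must have A^* = A^T. Therefore
A^* =
[[2, 0, 3],
 [0, -1, 1]].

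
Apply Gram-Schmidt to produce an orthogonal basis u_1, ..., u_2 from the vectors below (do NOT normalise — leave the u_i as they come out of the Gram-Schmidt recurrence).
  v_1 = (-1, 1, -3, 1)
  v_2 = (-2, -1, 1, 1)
Orthogonal basis:
  u_1 = (-1, 1, -3, 1)
  u_2 = (-25/12, -11/12, 3/4, 13/12)

Apply the Gram-Schmidt recurrence
  u_1 = v_1
  u_i = v_i − Σ_{j<i} ((v_i · u_j) / (u_j · u_j)) · u_j.

Step by step this gives:
  u_1 = (-1, 1, -3, 1)
  u_2 = (-25/12, -11/12, 3/4, 13/12)

Orthogonality check:
  u_2 · u_1 = 0 (should be 0)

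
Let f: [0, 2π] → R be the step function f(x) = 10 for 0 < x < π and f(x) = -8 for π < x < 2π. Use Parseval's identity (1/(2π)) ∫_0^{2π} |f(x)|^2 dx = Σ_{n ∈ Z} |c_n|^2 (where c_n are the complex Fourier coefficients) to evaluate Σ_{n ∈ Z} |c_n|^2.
Σ |c_n|^2 = 82

Parseval equates the L^2 energy of f (normalised by 1/(2π)) with the ℓ^2 sum of its Fourier coefficients: (1/(2π)) ∫_0^{2π} |f|^2 = Σ |c_n|^2.
Compute the left side: (1/(2π)) [∫_0^π 10^2 dx + ∫_π^{2π} (-8)^2 dx] = (1/(2π)) · (100π + 64π) = (100 + 64)/2 = 82.
So Σ_{n ∈ Z} |c_n|^2 = 82.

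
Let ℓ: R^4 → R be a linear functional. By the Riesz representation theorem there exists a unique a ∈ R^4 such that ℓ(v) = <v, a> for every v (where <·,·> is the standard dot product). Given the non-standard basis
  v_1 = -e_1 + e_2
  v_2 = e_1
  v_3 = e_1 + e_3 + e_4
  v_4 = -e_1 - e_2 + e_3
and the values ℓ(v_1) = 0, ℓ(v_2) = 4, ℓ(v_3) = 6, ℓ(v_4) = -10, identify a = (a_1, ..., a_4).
a = (4, 4, -2, 4)

Write a = (a_1, ..., a_4) in the standard basis. For each basis vector v_i, ℓ(v_i) = <v_i, a> is a linear equation in the a_j's. Collect the n equations into a matrix system V a = ℓ, where row i of V is v_i (expressed in the standard basis). Since V is invertible (lower-triangular with 1s on the diagonal, up to permutation), solve by back-substitution:
  V =
[[-1, 1, 0, 0],
 [1, 0, 0, 0],
 [1, 0, 1, 1],
 [-1, -1, 1, 0]]
  V a = (0, 4, 6, -10)
Solving gives a = (4, 4, -2, 4).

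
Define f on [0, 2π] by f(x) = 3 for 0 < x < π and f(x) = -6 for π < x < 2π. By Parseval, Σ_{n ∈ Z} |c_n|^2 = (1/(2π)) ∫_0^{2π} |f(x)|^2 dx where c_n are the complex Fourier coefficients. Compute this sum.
Σ |c_n|^2 = 45/2

Parseval equates the L^2 energy of f (normalised by 1/(2π)) with the ℓ^2 sum of its Fourier coefficients: (1/(2π)) ∫_0^{2π} |f|^2 = Σ |c_n|^2.
Compute the left side: (1/(2π)) [∫_0^π 3^2 dx + ∫_π^{2π} (-6)^2 dx] = (1/(2π)) · (9π + 36π) = (9 + 36)/2 = 45/2.
So Σ_{n ∈ Z} |c_n|^2 = 45/2.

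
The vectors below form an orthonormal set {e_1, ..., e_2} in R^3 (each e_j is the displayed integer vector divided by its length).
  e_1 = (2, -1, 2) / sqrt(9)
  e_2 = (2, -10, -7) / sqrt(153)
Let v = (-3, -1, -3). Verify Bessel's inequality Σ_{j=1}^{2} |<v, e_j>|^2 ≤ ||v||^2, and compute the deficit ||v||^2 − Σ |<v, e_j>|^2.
Σ |<v, e_j>|^2 = 298/17; ||v||^2 = 19; deficit = 25/17

Write each e_j = u_j / sqrt(<u_j, u_j>) where u_j is the displayed integer vector. Then <v, e_j> = <v, u_j> / sqrt(<u_j, u_j>), so |<v, e_j>|^2 = <v, u_j>^2 / <u_j, u_j>.
Coefficients: <v, e_1> = -11/sqrt(9), <v, e_2> = 25/sqrt(153).
Square and sum: Σ |<v, e_j>|^2 = 298/17.
Compute ||v||^2 = v·v = 19.
Deficit = 19 − 298/17 = 25/17 ≥ 0, confirming Bessel's inequality. (The deficit equals ||v − Σ <v,e_j> e_j||^2, the squared distance from v to span{e_j}.)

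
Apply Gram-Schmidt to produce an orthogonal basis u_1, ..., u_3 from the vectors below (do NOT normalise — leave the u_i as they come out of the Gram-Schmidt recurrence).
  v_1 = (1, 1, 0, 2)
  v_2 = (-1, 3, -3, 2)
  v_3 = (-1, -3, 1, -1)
Orthogonal basis:
  u_1 = (1, 1, 0, 2)
  u_2 = (-2, 2, -3, 0)
  u_3 = (-14/17, -20/17, -4/17, 1)

Apply the Gram-Schmidt recurrence
  u_1 = v_1
  u_i = v_i − Σ_{j<i} ((v_i · u_j) / (u_j · u_j)) · u_j.

Step by step this gives:
  u_1 = (1, 1, 0, 2)
  u_2 = (-2, 2, -3, 0)
  u_3 = (-14/17, -20/17, -4/17, 1)

Orthogonality check:
  u_2 · u_1 = 0 (should be 0)
  u_3 · u_1 = 0 (should be 0)
  u_3 · u_2 = 0 (should be 0)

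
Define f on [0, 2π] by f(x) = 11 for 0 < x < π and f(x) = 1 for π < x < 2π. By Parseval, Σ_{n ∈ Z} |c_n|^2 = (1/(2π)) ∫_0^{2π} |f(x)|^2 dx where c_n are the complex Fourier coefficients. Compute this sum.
Σ |c_n|^2 = 61

Parseval equates the L^2 energy of f (normalised by 1/(2π)) with the ℓ^2 sum of its Fourier coefficients: (1/(2π)) ∫_0^{2π} |f|^2 = Σ |c_n|^2.
Compute the left side: (1/(2π)) [∫_0^π 11^2 dx + ∫_π^{2π} 1^2 dx] = (1/(2π)) · (121π + 1π) = (121 + 1)/2 = 61.
So Σ_{n ∈ Z} |c_n|^2 = 61.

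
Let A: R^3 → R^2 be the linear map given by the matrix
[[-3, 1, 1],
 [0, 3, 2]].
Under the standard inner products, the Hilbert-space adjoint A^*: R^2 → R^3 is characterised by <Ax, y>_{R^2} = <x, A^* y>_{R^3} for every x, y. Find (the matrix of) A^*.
A^* = A^T =
[[-3, 0],
 [1, 3],
 [1, 2]]

For real matrices with standard dot products, the defining identity <Ax, y> = <x, A^* y> gives (Ax)^T y = x^T (A^*) y, i.e. x^T A^T y = x^T (A^*) y. Since this holds for all x, y, we must have A^* = A^T. Therefore
A^* =
[[-3, 0],
 [1, 3],
 [1, 2]].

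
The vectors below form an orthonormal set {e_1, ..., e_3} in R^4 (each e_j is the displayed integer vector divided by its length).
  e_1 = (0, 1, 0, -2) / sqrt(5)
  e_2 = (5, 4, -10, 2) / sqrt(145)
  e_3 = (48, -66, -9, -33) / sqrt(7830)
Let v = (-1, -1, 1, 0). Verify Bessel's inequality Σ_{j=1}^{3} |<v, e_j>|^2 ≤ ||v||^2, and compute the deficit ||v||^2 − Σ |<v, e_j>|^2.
Σ |<v, e_j>|^2 = 27/10; ||v||^2 = 3; deficit = 3/10

Write each e_j = u_j / sqrt(<u_j, u_j>) where u_j is the displayed integer vector. Then <v, e_j> = <v, u_j> / sqrt(<u_j, u_j>), so |<v, e_j>|^2 = <v, u_j>^2 / <u_j, u_j>.
Coefficients: <v, e_1> = -1/sqrt(5), <v, e_2> = -19/sqrt(145), <v, e_3> = 9/sqrt(7830).
Square and sum: Σ |<v, e_j>|^2 = 27/10.
Compute ||v||^2 = v·v = 3.
Deficit = 3 − 27/10 = 3/10 ≥ 0, confirming Bessel's inequality. (The deficit equals ||v − Σ <v,e_j> e_j||^2, the squared distance from v to span{e_j}.)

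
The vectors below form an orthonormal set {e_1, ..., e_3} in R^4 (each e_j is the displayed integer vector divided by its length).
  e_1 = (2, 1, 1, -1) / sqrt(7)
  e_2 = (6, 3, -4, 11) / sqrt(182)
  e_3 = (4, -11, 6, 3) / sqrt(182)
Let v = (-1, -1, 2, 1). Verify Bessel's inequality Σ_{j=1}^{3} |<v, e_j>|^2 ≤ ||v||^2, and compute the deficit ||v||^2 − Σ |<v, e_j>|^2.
Σ |<v, e_j>|^2 = 24/7; ||v||^2 = 7; deficit = 25/7

Write each e_j = u_j / sqrt(<u_j, u_j>) where u_j is the displayed integer vector. Then <v, e_j> = <v, u_j> / sqrt(<u_j, u_j>), so |<v, e_j>|^2 = <v, u_j>^2 / <u_j, u_j>.
Coefficients: <v, e_1> = -2/sqrt(7), <v, e_2> = -6/sqrt(182), <v, e_3> = 22/sqrt(182).
Square and sum: Σ |<v, e_j>|^2 = 24/7.
Compute ||v||^2 = v·v = 7.
Deficit = 7 − 24/7 = 25/7 ≥ 0, confirming Bessel's inequality. (The deficit equals ||v − Σ <v,e_j> e_j||^2, the squared distance from v to span{e_j}.)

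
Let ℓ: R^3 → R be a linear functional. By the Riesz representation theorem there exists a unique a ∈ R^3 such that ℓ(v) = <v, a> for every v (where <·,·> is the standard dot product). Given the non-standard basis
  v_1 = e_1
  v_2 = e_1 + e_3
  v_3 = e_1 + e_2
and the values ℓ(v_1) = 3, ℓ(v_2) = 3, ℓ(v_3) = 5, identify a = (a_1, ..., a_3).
a = (3, 2, 0)

Write a = (a_1, ..., a_3) in the standard basis. For each basis vector v_i, ℓ(v_i) = <v_i, a> is a linear equation in the a_j's. Collect the n equations into a matrix system V a = ℓ, where row i of V is v_i (expressed in the standard basis). Since V is invertible (lower-triangular with 1s on the diagonal, up to permutation), solve by back-substitution:
  V =
[[1, 0, 0],
 [1, 0, 1],
 [1, 1, 0]]
  V a = (3, 3, 5)
Solving gives a = (3, 2, 0).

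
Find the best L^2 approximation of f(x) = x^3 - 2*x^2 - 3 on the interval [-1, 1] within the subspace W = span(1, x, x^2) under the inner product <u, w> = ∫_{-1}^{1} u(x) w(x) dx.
g(x) = -2*x^2 + 3*x/5 - 3

The best approximation g ∈ W is the orthogonal projection of f onto W. Writing g = a_0 + a_1 x + a_2 x^2, the coefficients solve the normal equations G · a = b where
  G_{ij} = <φ_i, φ_j> and b_i = <f, φ_i>, with φ_0 = 1, φ_1 = x, φ_2 = x^2.
G =
  [2, 0, 2/3]
  [0, 2/3, 0]
  [2/3, 0, 2/5],
b = (-22/3, 2/5, -14/5).
Solving gives a_0 = -3, a_1 = 3/5, a_2 = -2, so
  g(x) = -2*x^2 + 3*x/5 - 3.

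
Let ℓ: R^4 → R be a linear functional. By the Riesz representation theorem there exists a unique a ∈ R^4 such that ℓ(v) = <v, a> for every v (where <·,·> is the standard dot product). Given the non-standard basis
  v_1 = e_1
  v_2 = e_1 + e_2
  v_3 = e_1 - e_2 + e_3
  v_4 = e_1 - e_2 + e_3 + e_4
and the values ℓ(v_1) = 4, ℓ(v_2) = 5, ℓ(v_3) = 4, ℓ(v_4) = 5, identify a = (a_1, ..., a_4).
a = (4, 1, 1, 1)

Write a = (a_1, ..., a_4) in the standard basis. For each basis vector v_i, ℓ(v_i) = <v_i, a> is a linear equation in the a_j's. Collect the n equations into a matrix system V a = ℓ, where row i of V is v_i (expressed in the standard basis). Since V is invertible (lower-triangular with 1s on the diagonal, up to permutation), solve by back-substitution:
  V =
[[1, 0, 0, 0],
 [1, 1, 0, 0],
 [1, -1, 1, 0],
 [1, -1, 1, 1]]
  V a = (4, 5, 4, 5)
Solving gives a = (4, 1, 1, 1).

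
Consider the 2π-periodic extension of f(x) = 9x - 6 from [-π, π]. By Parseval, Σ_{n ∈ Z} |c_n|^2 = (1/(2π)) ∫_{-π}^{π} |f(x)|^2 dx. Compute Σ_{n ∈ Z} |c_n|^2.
Σ |c_n|^2 = 27π^2 + 36

Expand and integrate term by term over [-π, π]:
  ∫ (9x)^2 dx = 81·(2π^3/3); ∫ 2·9·(-6)·x dx = 0 (odd integrand); ∫ (-6)^2 dx = 36·2π.
So (1/(2π)) ∫_{-π}^{π} (9x - 6)^2 dx = 81π^2/3 + 36 = 27π^2 + 36.
Parseval ⇒ Σ |c_n|^2 = 27π^2 + 36.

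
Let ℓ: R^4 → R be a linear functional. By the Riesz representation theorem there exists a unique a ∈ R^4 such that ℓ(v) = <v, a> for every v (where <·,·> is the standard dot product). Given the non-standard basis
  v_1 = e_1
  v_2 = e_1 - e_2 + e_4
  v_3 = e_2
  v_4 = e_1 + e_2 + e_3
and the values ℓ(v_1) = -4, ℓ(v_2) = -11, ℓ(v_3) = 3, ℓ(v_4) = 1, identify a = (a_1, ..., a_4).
a = (-4, 3, 2, -4)

Write a = (a_1, ..., a_4) in the standard basis. For each basis vector v_i, ℓ(v_i) = <v_i, a> is a linear equation in the a_j's. Collect the n equations into a matrix system V a = ℓ, where row i of V is v_i (expressed in the standard basis). Since V is invertible (lower-triangular with 1s on the diagonal, up to permutation), solve by back-substitution:
  V =
[[1, 0, 0, 0],
 [1, -1, 0, 1],
 [0, 1, 0, 0],
 [1, 1, 1, 0]]
  V a = (-4, -11, 3, 1)
Solving gives a = (-4, 3, 2, -4).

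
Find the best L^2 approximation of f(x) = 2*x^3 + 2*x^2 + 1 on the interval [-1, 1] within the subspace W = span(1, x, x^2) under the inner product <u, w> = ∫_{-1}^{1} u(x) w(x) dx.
g(x) = 2*x^2 + 6*x/5 + 1

The best approximation g ∈ W is the orthogonal projection of f onto W. Writing g = a_0 + a_1 x + a_2 x^2, the coefficients solve the normal equations G · a = b where
  G_{ij} = <φ_i, φ_j> and b_i = <f, φ_i>, with φ_0 = 1, φ_1 = x, φ_2 = x^2.
G =
  [2, 0, 2/3]
  [0, 2/3, 0]
  [2/3, 0, 2/5],
b = (10/3, 4/5, 22/15).
Solving gives a_0 = 1, a_1 = 6/5, a_2 = 2, so
  g(x) = 2*x^2 + 6*x/5 + 1.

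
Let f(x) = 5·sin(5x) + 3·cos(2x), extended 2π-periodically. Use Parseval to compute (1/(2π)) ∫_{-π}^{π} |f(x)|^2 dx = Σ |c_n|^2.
Σ |c_n|^2 = 17

Expand |f|^2 and use orthogonality of {sin(nx), cos(mx)} on [-π, π]:
  ∫_{-π}^{π} sin(nx)^2 dx = π, ∫ cos(mx)^2 dx = π, and cross terms integrate to 0.
So ∫_{-π}^{π} f(x)^2 dx = 5^2 · π + 3^2 · π = (25 + 9)π.
Divide by 2π: (25 + 9)/2 = 17.
By Parseval, this equals Σ |c_n|^2.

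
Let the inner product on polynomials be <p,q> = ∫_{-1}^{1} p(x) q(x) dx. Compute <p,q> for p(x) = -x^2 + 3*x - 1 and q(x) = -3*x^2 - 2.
<p,q> = 128/15

Expand the product: p(x)·q(x) = 3*x^4 - 9*x^3 + 5*x^2 - 6*x + 2.
∫_{-1}^{1} of each monomial x^k gives [2/(k+1) if k even, 0 if k odd]. Integrating term-by-term (or equivalently evaluating the antiderivative F(x) = 3*x^5/5 - 9*x^4/4 + 5*x^3/3 - 3*x^2 + 2*x at the endpoints):
  F(1) − F(−1) = -59/60 − (-571/60) = 128/15.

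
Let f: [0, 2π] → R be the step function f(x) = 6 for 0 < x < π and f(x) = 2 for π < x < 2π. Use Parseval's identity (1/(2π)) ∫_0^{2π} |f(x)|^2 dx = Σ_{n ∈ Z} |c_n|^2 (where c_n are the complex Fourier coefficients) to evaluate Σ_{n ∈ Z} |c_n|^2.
Σ |c_n|^2 = 20

Parseval equates the L^2 energy of f (normalised by 1/(2π)) with the ℓ^2 sum of its Fourier coefficients: (1/(2π)) ∫_0^{2π} |f|^2 = Σ |c_n|^2.
Compute the left side: (1/(2π)) [∫_0^π 6^2 dx + ∫_π^{2π} 2^2 dx] = (1/(2π)) · (36π + 4π) = (36 + 4)/2 = 20.
So Σ_{n ∈ Z} |c_n|^2 = 20.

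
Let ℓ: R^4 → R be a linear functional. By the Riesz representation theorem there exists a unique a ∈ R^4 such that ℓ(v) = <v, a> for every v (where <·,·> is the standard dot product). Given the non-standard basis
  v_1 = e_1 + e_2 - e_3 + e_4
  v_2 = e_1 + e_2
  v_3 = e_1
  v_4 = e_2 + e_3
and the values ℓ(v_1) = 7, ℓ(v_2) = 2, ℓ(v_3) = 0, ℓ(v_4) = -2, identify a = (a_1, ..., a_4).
a = (0, 2, -4, 1)

Write a = (a_1, ..., a_4) in the standard basis. For each basis vector v_i, ℓ(v_i) = <v_i, a> is a linear equation in the a_j's. Collect the n equations into a matrix system V a = ℓ, where row i of V is v_i (expressed in the standard basis). Since V is invertible (lower-triangular with 1s on the diagonal, up to permutation), solve by back-substitution:
  V =
[[1, 1, -1, 1],
 [1, 1, 0, 0],
 [1, 0, 0, 0],
 [0, 1, 1, 0]]
  V a = (7, 2, 0, -2)
Solving gives a = (0, 2, -4, 1).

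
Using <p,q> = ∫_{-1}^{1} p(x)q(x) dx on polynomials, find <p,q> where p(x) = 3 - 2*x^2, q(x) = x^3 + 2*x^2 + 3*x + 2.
<p,q> = 176/15

Expand the product: p(x)·q(x) = -2*x^5 - 4*x^4 - 3*x^3 + 2*x^2 + 9*x + 6.
∫_{-1}^{1} of each monomial x^k gives [2/(k+1) if k even, 0 if k odd]. Integrating term-by-term (or equivalently evaluating the antiderivative F(x) = -x^6/3 - 4*x^5/5 - 3*x^4/4 + 2*x^3/3 + 9*x^2/2 + 6*x at the endpoints):
  F(1) − F(−1) = 557/60 − (-49/20) = 176/15.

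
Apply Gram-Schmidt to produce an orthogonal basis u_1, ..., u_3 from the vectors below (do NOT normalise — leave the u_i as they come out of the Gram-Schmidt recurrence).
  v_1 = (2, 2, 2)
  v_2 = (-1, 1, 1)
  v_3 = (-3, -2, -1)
Orthogonal basis:
  u_1 = (2, 2, 2)
  u_2 = (-4/3, 2/3, 2/3)
  u_3 = (0, -1/2, 1/2)

Apply the Gram-Schmidt recurrence
  u_1 = v_1
  u_i = v_i − Σ_{j<i} ((v_i · u_j) / (u_j · u_j)) · u_j.

Step by step this gives:
  u_1 = (2, 2, 2)
  u_2 = (-4/3, 2/3, 2/3)
  u_3 = (0, -1/2, 1/2)

Orthogonality check:
  u_2 · u_1 = 0 (should be 0)
  u_3 · u_1 = 0 (should be 0)
  u_3 · u_2 = 0 (should be 0)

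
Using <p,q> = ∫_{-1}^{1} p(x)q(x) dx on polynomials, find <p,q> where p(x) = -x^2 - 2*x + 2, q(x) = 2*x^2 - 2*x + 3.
<p,q> = 218/15

Expand the product: p(x)·q(x) = -2*x^4 - 2*x^3 + 5*x^2 - 10*x + 6.
∫_{-1}^{1} of each monomial x^k gives [2/(k+1) if k even, 0 if k odd]. Integrating term-by-term (or equivalently evaluating the antiderivative F(x) = -2*x^5/5 - x^4/2 + 5*x^3/3 - 5*x^2 + 6*x at the endpoints):
  F(1) − F(−1) = 53/30 − (-383/30) = 218/15.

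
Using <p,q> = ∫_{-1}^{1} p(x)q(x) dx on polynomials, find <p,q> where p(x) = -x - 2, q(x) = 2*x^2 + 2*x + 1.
<p,q> = -8

Expand the product: p(x)·q(x) = -2*x^3 - 6*x^2 - 5*x - 2.
∫_{-1}^{1} of each monomial x^k gives [2/(k+1) if k even, 0 if k odd]. Integrating term-by-term (or equivalently evaluating the antiderivative F(x) = -x^4/2 - 2*x^3 - 5*x^2/2 - 2*x at the endpoints):
  F(1) − F(−1) = -7 − (1) = -8.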